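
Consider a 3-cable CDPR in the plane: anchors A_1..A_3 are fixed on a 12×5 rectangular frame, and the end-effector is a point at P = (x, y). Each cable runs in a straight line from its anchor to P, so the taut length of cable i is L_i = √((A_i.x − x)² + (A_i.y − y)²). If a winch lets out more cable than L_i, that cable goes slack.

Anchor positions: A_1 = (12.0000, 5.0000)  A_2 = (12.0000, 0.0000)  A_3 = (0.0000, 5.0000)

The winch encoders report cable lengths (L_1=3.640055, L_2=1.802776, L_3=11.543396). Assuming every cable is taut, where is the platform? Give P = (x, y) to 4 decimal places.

each cable: (A_i−P)·(A_i−P) = L_i²; let k_i = ‖A_i‖²−L_i²
k_1 = 144.0000+25.0000−13.2500 = 155.7500
row 1: 0.0000x + 10.0000y = 15.0000  (k_2=140.7500)
row 2: 24.0000x + 0.0000y = 264.0000  (k_3=-108.2500)
Cramer on rows 1–2 → x = 11.0000, y = 1.5000

(11.0000, 1.5000)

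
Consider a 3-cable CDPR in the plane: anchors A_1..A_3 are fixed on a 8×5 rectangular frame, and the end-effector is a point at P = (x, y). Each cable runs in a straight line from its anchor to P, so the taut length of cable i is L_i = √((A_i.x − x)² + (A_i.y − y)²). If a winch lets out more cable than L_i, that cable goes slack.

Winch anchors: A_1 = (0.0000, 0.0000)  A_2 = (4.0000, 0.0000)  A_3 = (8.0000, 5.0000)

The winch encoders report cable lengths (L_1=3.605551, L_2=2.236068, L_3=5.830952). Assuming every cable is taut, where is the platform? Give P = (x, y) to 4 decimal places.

(3.0000, 2.0000)

each cable: (A_i−P)·(A_i−P) = L_i²; let q_i = ‖A_i‖²−L_i²
q_1 = 0.0000+0.0000−13.0000 = -13.0000
row 1: -8.0000x + 0.0000y = -24.0000  (q_2=11.0000)
row 2: -16.0000x − 10.0000y = -68.0000  (q_3=55.0000)
Cramer on rows 1–2 → x = 3.0000, y = 2.0000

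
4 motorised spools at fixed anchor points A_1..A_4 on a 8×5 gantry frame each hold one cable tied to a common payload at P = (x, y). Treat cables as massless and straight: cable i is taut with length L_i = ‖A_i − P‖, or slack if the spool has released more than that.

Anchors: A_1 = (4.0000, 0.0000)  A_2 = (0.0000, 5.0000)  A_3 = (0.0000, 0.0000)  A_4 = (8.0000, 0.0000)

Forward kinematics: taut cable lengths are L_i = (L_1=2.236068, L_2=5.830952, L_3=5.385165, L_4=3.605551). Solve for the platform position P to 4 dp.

each cable: (A_i−P)·(A_i−P) = L_i²; let k_i = ‖A_i‖²−L_i²
k_1 = 16.0000+0.0000−5.0000 = 11.0000
row 1: 8.0000x − 10.0000y = 20.0000  (k_2=-9.0000)
row 2: 8.0000x + 0.0000y = 40.0000  (k_3=-29.0000)
row 3: -8.0000x + 0.0000y = -40.0000  (k_4=51.0000)
Cramer on rows 1–2 → x = 5.0000, y = 2.0000
check cable 4: ‖A_4−P‖² = 13.0000 ≈ L_4² = 13.0000 ✓

(5.0000, 2.0000)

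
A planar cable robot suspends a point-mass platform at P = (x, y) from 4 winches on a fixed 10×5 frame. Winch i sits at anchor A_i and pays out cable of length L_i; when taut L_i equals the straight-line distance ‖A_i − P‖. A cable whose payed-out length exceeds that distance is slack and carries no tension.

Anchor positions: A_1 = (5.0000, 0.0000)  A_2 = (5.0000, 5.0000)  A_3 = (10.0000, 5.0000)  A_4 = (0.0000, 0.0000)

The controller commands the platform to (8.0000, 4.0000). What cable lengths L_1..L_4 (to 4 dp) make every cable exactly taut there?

cable 1: Δx=-3.0000, Δy=-4.0000; L_1 = √(Δx²+Δy²) = 5.0000
cable 2: Δx=-3.0000, Δy=1.0000; L_2 = √(Δx²+Δy²) = 3.1623
cable 3: Δx=2.0000, Δy=1.0000; L_3 = √(Δx²+Δy²) = 2.2361
cable 4: Δx=-8.0000, Δy=-4.0000; L_4 = √(Δx²+Δy²) = 8.9443

(5.0000, 3.1623, 2.2361, 8.9443)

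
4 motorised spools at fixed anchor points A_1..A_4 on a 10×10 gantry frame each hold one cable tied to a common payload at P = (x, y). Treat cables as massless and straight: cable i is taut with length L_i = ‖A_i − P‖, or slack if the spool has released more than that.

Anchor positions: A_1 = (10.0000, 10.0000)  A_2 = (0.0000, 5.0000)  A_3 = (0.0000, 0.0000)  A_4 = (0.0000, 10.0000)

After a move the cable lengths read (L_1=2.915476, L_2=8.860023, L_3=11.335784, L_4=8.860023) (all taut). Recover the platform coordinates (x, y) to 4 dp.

(8.5000, 7.5000)

each cable: (A_i−P)·(A_i−P) = L_i²; let c_i = ‖A_i‖²−L_i²
c_1 = 100.0000+100.0000−8.5000 = 191.5000
row 1: 20.0000x + 10.0000y = 245.0000  (c_2=-53.5000)
row 2: 20.0000x + 20.0000y = 320.0000  (c_3=-128.5000)
row 3: 20.0000x + 0.0000y = 170.0000  (c_4=21.5000)
Cramer on rows 1–2 → x = 8.5000, y = 7.5000
check cable 4: ‖A_4−P‖² = 78.5000 ≈ L_4² = 78.5000 ✓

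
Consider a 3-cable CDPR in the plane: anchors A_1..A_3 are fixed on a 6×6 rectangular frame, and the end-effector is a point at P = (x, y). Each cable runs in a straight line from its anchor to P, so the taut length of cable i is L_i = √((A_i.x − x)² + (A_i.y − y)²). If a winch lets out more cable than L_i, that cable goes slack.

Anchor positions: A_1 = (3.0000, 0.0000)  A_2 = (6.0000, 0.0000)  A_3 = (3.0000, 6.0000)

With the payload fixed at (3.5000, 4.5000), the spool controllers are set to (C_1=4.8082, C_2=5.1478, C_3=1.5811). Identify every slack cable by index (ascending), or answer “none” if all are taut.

1

cable 1: √((-0.5000)²+(-4.5000)²)=4.5277, C_1=4.8082: slack
cable 2: √((2.5000)²+(-4.5000)²)=5.1478, C_2=5.1478: taut
cable 3: √((-0.5000)²+(1.5000)²)=1.5811, C_3=1.5811: taut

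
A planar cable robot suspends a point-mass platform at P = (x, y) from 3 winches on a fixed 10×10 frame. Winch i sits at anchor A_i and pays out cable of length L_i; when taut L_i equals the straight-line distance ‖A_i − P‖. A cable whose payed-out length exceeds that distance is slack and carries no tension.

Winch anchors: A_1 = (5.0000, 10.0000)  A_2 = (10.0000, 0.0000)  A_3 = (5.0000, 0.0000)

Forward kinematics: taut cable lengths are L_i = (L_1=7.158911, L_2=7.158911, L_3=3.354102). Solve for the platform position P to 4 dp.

expand ‖A_i−P‖²=L_i² and subtract eq 1 (k_i ≔ ‖A_i‖²−L_i²)
k_1 = 25.0000+100.0000−51.2500 = 73.7500
eq1−eq2 → [-10.0000  20.0000]·P = 25.0000
eq1−eq3 → [0.0000  20.0000]·P = 60.0000
2×2 solve → P = (3.5000, 3.0000)

(3.5000, 3.0000)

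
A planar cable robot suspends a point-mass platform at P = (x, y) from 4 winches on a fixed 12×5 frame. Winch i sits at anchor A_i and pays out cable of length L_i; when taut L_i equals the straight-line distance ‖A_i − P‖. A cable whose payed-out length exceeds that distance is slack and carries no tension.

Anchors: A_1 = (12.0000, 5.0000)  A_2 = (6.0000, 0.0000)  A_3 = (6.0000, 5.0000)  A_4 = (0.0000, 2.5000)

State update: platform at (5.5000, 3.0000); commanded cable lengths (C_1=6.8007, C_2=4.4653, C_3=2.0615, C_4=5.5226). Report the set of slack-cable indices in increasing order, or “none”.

2

i=1: geometric 6.8007 vs commanded 6.8007 ⇒ taut
i=2: geometric 3.0414 vs commanded 4.4653 ⇒ slack
i=3: geometric 2.0616 vs commanded 2.0615 ⇒ taut
i=4: geometric 5.5227 vs commanded 5.5226 ⇒ taut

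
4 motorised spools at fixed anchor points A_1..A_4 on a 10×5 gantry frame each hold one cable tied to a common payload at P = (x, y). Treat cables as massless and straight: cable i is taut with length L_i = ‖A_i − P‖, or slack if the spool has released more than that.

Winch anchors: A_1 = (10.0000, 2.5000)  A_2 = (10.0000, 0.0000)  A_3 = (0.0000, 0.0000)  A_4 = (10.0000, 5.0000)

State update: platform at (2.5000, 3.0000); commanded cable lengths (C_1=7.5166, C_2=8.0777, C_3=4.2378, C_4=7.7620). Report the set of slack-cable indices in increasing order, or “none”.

3

cable 1: √((7.5000)²+(-0.5000)²)=7.5166, C_1=7.5166: taut
cable 2: √((7.5000)²+(-3.0000)²)=8.0777, C_2=8.0777: taut
cable 3: √((-2.5000)²+(-3.0000)²)=3.9051, C_3=4.2378: slack
cable 4: √((7.5000)²+(2.0000)²)=7.7621, C_4=7.7620: taut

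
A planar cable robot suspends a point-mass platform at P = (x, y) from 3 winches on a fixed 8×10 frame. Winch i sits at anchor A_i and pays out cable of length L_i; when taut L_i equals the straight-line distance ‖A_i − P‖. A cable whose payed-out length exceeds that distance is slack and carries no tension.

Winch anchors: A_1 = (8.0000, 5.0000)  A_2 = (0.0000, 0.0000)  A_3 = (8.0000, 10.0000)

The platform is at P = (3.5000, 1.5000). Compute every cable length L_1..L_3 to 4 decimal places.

cable 1: Δx=4.5000, Δy=3.5000; L_1 = √(Δx²+Δy²) = 5.7009
cable 2: Δx=-3.5000, Δy=-1.5000; L_2 = √(Δx²+Δy²) = 3.8079
cable 3: Δx=4.5000, Δy=8.5000; L_3 = √(Δx²+Δy²) = 9.6177

(5.7009, 3.8079, 9.6177)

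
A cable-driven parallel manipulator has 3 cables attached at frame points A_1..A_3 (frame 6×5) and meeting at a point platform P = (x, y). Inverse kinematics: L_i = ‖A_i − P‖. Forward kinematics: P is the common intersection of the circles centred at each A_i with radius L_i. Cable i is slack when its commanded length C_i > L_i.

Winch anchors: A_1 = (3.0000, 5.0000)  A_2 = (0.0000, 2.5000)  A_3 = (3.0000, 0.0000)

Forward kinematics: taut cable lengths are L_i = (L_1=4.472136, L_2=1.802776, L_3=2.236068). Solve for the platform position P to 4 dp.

each cable: (A_i−P)·(A_i−P) = L_i²; let c_i = ‖A_i‖²−L_i²
c_1 = 9.0000+25.0000−20.0000 = 14.0000
row 1: 6.0000x + 5.0000y = 11.0000  (c_2=3.0000)
row 2: 0.0000x + 10.0000y = 10.0000  (c_3=4.0000)
Cramer on rows 1–2 → x = 1.0000, y = 1.0000

(1.0000, 1.0000)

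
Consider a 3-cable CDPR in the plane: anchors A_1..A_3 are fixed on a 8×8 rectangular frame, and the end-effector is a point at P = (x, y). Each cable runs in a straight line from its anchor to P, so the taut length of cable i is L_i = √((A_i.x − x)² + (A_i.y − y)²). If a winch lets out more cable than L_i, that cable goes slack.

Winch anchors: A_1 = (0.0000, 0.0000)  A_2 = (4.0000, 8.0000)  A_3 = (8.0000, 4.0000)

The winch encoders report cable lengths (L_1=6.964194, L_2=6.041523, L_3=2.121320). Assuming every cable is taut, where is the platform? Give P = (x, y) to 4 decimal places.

(6.5000, 2.5000)

circle eqns → linear via eq_j − eq_1; set k_j = A_j·A_j − L_j²
k_1 = 0.0000+0.0000−48.5000 = -48.5000
-8.0000·x − 16.0000·y = k_1−k_2 = -92.0000
-16.0000·x − 8.0000·y = k_1−k_3 = -124.0000
solve first two rows → x=6.5000, y=2.5000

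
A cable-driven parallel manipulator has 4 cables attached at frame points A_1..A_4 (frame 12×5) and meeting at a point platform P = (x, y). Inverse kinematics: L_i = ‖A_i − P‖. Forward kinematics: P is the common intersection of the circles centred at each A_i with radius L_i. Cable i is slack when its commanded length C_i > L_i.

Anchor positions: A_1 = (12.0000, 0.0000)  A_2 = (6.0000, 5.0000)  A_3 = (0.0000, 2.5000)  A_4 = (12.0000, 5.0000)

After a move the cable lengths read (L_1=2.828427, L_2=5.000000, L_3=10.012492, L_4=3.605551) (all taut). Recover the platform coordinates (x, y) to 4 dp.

(10.0000, 2.0000)

each cable: (A_i−P)·(A_i−P) = L_i²; let q_i = ‖A_i‖²−L_i²
q_1 = 144.0000+0.0000−8.0000 = 136.0000
row 1: 12.0000x − 10.0000y = 100.0000  (q_2=36.0000)
row 2: 24.0000x − 5.0000y = 230.0000  (q_3=-94.0000)
row 3: 0.0000x − 10.0000y = -20.0000  (q_4=156.0000)
Cramer on rows 1–2 → x = 10.0000, y = 2.0000
check cable 4: ‖A_4−P‖² = 13.0000 ≈ L_4² = 13.0000 ✓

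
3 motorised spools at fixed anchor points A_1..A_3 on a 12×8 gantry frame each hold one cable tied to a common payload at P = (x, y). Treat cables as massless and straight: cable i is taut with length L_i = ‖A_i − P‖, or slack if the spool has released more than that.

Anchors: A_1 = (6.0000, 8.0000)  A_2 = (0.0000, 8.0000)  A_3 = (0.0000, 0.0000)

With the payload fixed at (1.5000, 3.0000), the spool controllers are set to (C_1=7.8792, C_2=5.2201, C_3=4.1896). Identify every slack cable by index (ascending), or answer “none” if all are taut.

1, 3

i=1: geometric 6.7268 vs commanded 7.8792 ⇒ slack
i=2: geometric 5.2202 vs commanded 5.2201 ⇒ taut
i=3: geometric 3.3541 vs commanded 4.1896 ⇒ slack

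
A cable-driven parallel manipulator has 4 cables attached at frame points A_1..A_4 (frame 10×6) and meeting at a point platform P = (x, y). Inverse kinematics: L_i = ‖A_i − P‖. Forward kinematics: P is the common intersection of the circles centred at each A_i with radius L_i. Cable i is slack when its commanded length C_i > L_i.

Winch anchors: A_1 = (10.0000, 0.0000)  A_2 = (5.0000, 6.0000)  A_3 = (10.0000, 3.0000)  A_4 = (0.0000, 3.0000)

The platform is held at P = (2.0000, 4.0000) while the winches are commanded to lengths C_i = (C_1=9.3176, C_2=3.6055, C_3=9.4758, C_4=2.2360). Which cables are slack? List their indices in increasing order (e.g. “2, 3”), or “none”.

cable 1: L_1 = ‖A_1−P‖ = 8.9443;  C_1 = 9.3176 → slack
cable 2: L_2 = ‖A_2−P‖ = 3.6056;  C_2 = 3.6055 → taut
cable 3: L_3 = ‖A_3−P‖ = 8.0623;  C_3 = 9.4758 → slack
cable 4: L_4 = ‖A_4−P‖ = 2.2361;  C_4 = 2.2360 → taut

1, 3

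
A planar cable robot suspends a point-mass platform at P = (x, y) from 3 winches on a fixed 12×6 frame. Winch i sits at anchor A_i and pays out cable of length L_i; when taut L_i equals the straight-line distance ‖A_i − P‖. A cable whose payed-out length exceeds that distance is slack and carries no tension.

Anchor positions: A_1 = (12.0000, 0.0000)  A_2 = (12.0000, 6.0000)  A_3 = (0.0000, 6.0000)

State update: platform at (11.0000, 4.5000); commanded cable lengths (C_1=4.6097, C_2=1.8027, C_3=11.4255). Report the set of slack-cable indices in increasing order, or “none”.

3

i=1: geometric 4.6098 vs commanded 4.6097 ⇒ taut
i=2: geometric 1.8028 vs commanded 1.8027 ⇒ taut
i=3: geometric 11.1018 vs commanded 11.4255 ⇒ slack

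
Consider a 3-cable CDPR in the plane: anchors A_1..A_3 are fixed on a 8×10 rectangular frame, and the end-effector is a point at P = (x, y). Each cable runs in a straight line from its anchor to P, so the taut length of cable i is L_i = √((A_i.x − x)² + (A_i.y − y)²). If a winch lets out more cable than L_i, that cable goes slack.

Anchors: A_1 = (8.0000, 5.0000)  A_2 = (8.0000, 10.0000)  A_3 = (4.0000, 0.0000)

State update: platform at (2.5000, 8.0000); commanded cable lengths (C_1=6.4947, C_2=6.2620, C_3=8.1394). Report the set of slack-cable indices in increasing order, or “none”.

cable 1: √((5.5000)²+(-3.0000)²)=6.2650, C_1=6.4947: slack
cable 2: √((5.5000)²+(2.0000)²)=5.8523, C_2=6.2620: slack
cable 3: √((1.5000)²+(-8.0000)²)=8.1394, C_3=8.1394: taut

1, 2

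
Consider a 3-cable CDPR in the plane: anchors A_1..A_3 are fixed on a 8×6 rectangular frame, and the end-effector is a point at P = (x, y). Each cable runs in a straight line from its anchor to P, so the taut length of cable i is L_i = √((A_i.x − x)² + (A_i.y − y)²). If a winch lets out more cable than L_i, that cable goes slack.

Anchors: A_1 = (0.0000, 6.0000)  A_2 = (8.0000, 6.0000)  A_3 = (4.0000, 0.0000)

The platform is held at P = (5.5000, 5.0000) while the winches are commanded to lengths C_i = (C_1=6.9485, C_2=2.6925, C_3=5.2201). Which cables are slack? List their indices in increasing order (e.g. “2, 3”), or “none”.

cable 1: √((-5.5000)²+(1.0000)²)=5.5902, C_1=6.9485: slack
cable 2: √((2.5000)²+(1.0000)²)=2.6926, C_2=2.6925: taut
cable 3: √((-1.5000)²+(-5.0000)²)=5.2202, C_3=5.2201: taut

1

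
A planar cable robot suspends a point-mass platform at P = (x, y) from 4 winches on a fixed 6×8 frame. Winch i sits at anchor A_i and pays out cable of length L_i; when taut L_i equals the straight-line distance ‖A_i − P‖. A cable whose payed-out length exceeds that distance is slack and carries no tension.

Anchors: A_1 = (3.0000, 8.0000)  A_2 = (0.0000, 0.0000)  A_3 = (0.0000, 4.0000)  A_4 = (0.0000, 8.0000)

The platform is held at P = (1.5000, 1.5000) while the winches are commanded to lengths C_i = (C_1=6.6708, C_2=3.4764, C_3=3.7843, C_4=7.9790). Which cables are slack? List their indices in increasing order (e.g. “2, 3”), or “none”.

cable 1: L_1 = ‖A_1−P‖ = 6.6708;  C_1 = 6.6708 → taut
cable 2: L_2 = ‖A_2−P‖ = 2.1213;  C_2 = 3.4764 → slack
cable 3: L_3 = ‖A_3−P‖ = 2.9155;  C_3 = 3.7843 → slack
cable 4: L_4 = ‖A_4−P‖ = 6.6708;  C_4 = 7.9790 → slack

2, 3, 4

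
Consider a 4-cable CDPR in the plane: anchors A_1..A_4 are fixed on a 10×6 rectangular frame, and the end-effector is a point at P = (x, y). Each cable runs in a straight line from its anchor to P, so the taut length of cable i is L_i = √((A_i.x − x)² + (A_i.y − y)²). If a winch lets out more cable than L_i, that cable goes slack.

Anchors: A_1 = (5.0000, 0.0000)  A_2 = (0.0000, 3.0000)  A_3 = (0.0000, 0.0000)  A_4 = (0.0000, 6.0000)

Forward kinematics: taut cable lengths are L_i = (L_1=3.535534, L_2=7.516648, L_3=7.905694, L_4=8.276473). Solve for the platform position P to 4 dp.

(7.5000, 2.5000)

expand ‖A_i−P‖²=L_i² and subtract eq 1 (c_i ≔ ‖A_i‖²−L_i²)
c_1 = 25.0000+0.0000−12.5000 = 12.5000
eq1−eq2 → [10.0000  -6.0000]·P = 60.0000
eq1−eq3 → [10.0000  0.0000]·P = 75.0000
eq1−eq4 → [10.0000  -12.0000]·P = 45.0000
2×2 solve → P = (7.5000, 2.5000)
check cable 4: ‖A_4−P‖² = 68.5000 ≈ L_4² = 68.5000 ✓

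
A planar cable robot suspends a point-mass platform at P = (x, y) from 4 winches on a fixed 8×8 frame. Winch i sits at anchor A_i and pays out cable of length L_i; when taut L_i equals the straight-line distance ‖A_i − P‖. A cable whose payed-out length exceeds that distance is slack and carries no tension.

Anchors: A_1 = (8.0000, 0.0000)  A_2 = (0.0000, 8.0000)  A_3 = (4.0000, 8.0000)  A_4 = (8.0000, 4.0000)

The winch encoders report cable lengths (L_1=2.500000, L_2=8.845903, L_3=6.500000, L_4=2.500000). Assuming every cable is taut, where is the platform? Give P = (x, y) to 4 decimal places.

each cable: (A_i−P)·(A_i−P) = L_i²; let c_i = ‖A_i‖²−L_i²
c_1 = 64.0000+0.0000−6.2500 = 57.7500
row 1: 16.0000x − 16.0000y = 72.0000  (c_2=-14.2500)
row 2: 8.0000x − 16.0000y = 20.0000  (c_3=37.7500)
row 3: 0.0000x − 8.0000y = -16.0000  (c_4=73.7500)
Cramer on rows 1–2 → x = 6.5000, y = 2.0000
check cable 4: ‖A_4−P‖² = 6.2500 ≈ L_4² = 6.2500 ✓

(6.5000, 2.0000)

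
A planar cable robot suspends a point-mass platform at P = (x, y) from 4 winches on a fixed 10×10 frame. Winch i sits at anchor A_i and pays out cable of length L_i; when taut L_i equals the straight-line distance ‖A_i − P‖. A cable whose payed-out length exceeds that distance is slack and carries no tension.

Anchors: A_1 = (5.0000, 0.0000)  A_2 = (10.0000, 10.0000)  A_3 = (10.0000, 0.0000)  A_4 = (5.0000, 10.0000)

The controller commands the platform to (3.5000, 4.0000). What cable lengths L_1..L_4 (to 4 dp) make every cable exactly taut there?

L_1 = √((5.0000−3.5000)² + (0.0000−4.0000)²) = 4.2720
L_2 = √((10.0000−3.5000)² + (10.0000−4.0000)²) = 8.8459
L_3 = √((10.0000−3.5000)² + (0.0000−4.0000)²) = 7.6322
L_4 = √((5.0000−3.5000)² + (10.0000−4.0000)²) = 6.1847

(4.2720, 8.8459, 7.6322, 6.1847)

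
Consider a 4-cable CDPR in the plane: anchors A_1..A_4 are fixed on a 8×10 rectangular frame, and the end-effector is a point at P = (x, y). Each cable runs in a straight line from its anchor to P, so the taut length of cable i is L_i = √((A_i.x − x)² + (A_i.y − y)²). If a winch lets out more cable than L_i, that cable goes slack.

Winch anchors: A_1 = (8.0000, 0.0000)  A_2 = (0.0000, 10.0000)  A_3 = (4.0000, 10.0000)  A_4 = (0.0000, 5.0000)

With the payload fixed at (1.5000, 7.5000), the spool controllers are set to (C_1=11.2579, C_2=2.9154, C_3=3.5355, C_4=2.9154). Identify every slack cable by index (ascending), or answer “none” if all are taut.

1

cable 1: L_1 = ‖A_1−P‖ = 9.9247;  C_1 = 11.2579 → slack
cable 2: L_2 = ‖A_2−P‖ = 2.9155;  C_2 = 2.9154 → taut
cable 3: L_3 = ‖A_3−P‖ = 3.5355;  C_3 = 3.5355 → taut
cable 4: L_4 = ‖A_4−P‖ = 2.9155;  C_4 = 2.9154 → taut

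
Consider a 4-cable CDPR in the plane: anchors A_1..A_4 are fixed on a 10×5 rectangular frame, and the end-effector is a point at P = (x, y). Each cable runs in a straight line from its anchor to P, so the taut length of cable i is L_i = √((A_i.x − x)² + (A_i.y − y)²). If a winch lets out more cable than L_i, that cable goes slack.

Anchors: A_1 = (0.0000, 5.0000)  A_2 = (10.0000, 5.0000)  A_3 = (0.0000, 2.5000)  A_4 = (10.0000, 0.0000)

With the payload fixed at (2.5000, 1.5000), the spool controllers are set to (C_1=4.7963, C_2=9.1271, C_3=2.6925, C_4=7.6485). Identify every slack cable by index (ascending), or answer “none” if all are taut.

1, 2

i=1: geometric 4.3012 vs commanded 4.7963 ⇒ slack
i=2: geometric 8.2765 vs commanded 9.1271 ⇒ slack
i=3: geometric 2.6926 vs commanded 2.6925 ⇒ taut
i=4: geometric 7.6485 vs commanded 7.6485 ⇒ taut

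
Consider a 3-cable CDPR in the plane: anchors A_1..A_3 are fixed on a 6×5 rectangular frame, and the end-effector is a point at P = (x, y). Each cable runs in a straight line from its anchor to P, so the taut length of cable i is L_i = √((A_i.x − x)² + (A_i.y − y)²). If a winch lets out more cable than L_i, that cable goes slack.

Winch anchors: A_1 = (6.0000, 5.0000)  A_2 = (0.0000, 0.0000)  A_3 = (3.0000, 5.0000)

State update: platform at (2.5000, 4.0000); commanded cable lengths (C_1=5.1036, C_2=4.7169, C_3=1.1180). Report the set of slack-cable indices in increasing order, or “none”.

1

cable 1: L_1 = ‖A_1−P‖ = 3.6401;  C_1 = 5.1036 → slack
cable 2: L_2 = ‖A_2−P‖ = 4.7170;  C_2 = 4.7169 → taut
cable 3: L_3 = ‖A_3−P‖ = 1.1180;  C_3 = 1.1180 → taut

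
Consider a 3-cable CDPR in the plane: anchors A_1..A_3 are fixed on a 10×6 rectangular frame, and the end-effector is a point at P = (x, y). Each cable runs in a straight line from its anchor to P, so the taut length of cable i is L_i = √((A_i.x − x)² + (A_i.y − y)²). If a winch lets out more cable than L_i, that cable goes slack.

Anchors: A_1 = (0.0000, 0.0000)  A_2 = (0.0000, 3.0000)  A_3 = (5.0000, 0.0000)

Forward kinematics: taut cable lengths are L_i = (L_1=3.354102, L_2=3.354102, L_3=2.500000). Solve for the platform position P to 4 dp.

(3.0000, 1.5000)

each cable: (A_i−P)·(A_i−P) = L_i²; let k_i = ‖A_i‖²−L_i²
k_1 = 0.0000+0.0000−11.2500 = -11.2500
row 1: 0.0000x − 6.0000y = -9.0000  (k_2=-2.2500)
row 2: -10.0000x + 0.0000y = -30.0000  (k_3=18.7500)
Cramer on rows 1–2 → x = 3.0000, y = 1.5000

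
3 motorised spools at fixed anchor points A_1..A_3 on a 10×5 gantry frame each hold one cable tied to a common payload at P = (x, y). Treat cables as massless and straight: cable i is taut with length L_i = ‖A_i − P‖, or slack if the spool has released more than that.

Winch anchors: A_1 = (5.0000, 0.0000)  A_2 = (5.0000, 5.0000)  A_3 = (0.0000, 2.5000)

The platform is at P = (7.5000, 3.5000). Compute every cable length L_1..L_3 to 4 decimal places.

cable 1: Δx=-2.5000, Δy=-3.5000; L_1 = √(Δx²+Δy²) = 4.3012
cable 2: Δx=-2.5000, Δy=1.5000; L_2 = √(Δx²+Δy²) = 2.9155
cable 3: Δx=-7.5000, Δy=-1.0000; L_3 = √(Δx²+Δy²) = 7.5664

(4.3012, 2.9155, 7.5664)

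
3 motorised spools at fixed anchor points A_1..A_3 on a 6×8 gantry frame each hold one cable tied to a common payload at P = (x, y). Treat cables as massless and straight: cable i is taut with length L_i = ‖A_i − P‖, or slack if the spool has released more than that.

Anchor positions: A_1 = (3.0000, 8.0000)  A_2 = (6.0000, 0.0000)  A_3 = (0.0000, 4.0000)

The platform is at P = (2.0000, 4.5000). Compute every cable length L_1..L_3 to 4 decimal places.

(3.6401, 6.0208, 2.0616)

L_1: Δ = A_1−P = (1.0000, 3.5000) → ‖Δ‖ = √13.2500 = 3.6401
L_2: Δ = A_2−P = (4.0000, -4.5000) → ‖Δ‖ = √36.2500 = 6.0208
L_3: Δ = A_3−P = (-2.0000, -0.5000) → ‖Δ‖ = √4.2500 = 2.0616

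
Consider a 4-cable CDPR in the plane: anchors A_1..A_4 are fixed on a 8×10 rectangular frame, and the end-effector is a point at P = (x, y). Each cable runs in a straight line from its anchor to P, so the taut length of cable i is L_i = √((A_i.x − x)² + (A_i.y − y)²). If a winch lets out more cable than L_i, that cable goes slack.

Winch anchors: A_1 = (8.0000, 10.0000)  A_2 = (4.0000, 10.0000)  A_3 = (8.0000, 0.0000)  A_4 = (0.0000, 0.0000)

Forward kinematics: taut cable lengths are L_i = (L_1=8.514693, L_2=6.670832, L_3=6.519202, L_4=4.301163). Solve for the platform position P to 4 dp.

(2.5000, 3.5000)

expand ‖A_i−P‖²=L_i² and subtract eq 1 (c_i ≔ ‖A_i‖²−L_i²)
c_1 = 64.0000+100.0000−72.5000 = 91.5000
eq1−eq2 → [8.0000  0.0000]·P = 20.0000
eq1−eq3 → [0.0000  20.0000]·P = 70.0000
eq1−eq4 → [16.0000  20.0000]·P = 110.0000
2×2 solve → P = (2.5000, 3.5000)
check cable 4: ‖A_4−P‖² = 18.5000 ≈ L_4² = 18.5000 ✓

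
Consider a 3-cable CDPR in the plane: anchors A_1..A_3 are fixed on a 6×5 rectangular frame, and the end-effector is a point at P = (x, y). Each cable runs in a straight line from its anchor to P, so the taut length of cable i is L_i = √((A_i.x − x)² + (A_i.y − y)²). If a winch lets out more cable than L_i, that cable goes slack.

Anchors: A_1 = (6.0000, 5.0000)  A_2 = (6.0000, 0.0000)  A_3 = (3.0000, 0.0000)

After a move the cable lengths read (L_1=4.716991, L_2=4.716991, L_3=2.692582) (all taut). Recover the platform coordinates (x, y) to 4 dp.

(2.0000, 2.5000)

each cable: (A_i−P)·(A_i−P) = L_i²; let k_i = ‖A_i‖²−L_i²
k_1 = 36.0000+25.0000−22.2500 = 38.7500
row 1: 0.0000x + 10.0000y = 25.0000  (k_2=13.7500)
row 2: 6.0000x + 10.0000y = 37.0000  (k_3=1.7500)
Cramer on rows 1–2 → x = 2.0000, y = 2.5000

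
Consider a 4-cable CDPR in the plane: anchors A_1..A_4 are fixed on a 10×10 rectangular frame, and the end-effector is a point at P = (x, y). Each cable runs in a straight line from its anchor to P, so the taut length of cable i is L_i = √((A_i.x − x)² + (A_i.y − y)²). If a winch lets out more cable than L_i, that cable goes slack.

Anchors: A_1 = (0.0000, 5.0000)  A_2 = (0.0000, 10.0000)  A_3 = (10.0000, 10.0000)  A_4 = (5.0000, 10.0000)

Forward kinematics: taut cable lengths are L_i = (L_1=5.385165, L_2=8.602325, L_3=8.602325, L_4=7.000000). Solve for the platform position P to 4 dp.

expand ‖A_i−P‖²=L_i² and subtract eq 1 (q_i ≔ ‖A_i‖²−L_i²)
q_1 = 0.0000+25.0000−29.0000 = -4.0000
eq1−eq2 → [0.0000  -10.0000]·P = -30.0000
eq1−eq3 → [-20.0000  -10.0000]·P = -130.0000
eq1−eq4 → [-10.0000  -10.0000]·P = -80.0000
2×2 solve → P = (5.0000, 3.0000)
check cable 4: ‖A_4−P‖² = 49.0000 ≈ L_4² = 49.0000 ✓

(5.0000, 3.0000)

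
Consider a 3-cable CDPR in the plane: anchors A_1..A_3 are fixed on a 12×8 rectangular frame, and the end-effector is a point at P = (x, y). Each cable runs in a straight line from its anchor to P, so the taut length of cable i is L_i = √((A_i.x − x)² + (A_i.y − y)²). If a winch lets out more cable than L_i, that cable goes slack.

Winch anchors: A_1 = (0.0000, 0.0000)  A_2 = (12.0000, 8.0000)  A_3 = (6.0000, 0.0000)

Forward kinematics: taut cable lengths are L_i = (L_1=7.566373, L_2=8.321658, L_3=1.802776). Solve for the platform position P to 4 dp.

circle eqns → linear via eq_j − eq_1; set k_j = A_j·A_j − L_j²
k_1 = 0.0000+0.0000−57.2500 = -57.2500
-24.0000·x − 16.0000·y = k_1−k_2 = -196.0000
-12.0000·x + 0.0000·y = k_1−k_3 = -90.0000
solve first two rows → x=7.5000, y=1.0000

(7.5000, 1.0000)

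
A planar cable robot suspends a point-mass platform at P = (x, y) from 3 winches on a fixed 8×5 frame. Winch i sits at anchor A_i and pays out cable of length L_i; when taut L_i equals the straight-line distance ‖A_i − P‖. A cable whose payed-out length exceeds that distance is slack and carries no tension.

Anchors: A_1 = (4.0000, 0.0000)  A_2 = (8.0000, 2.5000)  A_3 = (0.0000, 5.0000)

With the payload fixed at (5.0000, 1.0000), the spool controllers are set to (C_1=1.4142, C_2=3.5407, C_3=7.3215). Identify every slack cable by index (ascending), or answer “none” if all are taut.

2, 3

i=1: geometric 1.4142 vs commanded 1.4142 ⇒ taut
i=2: geometric 3.3541 vs commanded 3.5407 ⇒ slack
i=3: geometric 6.4031 vs commanded 7.3215 ⇒ slack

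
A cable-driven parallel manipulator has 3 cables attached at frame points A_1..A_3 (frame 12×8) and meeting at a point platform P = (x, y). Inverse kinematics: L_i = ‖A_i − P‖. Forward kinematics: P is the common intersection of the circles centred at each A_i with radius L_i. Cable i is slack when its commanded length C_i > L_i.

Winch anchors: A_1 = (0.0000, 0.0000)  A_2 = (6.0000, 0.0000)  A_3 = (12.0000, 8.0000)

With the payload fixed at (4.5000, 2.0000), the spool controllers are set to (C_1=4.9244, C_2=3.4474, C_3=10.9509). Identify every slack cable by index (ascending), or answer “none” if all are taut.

2, 3

cable 1: √((-4.5000)²+(-2.0000)²)=4.9244, C_1=4.9244: taut
cable 2: √((1.5000)²+(-2.0000)²)=2.5000, C_2=3.4474: slack
cable 3: √((7.5000)²+(6.0000)²)=9.6047, C_3=10.9509: slack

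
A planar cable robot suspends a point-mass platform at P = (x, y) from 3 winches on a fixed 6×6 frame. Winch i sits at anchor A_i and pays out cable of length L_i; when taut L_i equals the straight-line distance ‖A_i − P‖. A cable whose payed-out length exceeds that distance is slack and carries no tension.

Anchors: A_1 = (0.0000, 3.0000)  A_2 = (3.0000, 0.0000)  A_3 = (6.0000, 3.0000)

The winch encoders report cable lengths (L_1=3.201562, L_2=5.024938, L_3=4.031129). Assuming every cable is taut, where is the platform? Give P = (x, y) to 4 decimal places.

circle eqns → linear via eq_j − eq_1; set q_j = A_j·A_j − L_j²
q_1 = 0.0000+9.0000−10.2500 = -1.2500
-6.0000·x + 6.0000·y = q_1−q_2 = 15.0000
-12.0000·x + 0.0000·y = q_1−q_3 = -30.0000
solve first two rows → x=2.5000, y=5.0000

(2.5000, 5.0000)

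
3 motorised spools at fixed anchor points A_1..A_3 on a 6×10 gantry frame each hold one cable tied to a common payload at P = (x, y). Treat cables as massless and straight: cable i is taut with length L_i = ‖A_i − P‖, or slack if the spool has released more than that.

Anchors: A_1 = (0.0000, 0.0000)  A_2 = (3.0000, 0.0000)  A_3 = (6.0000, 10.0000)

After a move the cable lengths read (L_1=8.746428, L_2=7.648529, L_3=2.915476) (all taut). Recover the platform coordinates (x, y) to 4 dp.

expand ‖A_i−P‖²=L_i² and subtract eq 1 (c_i ≔ ‖A_i‖²−L_i²)
c_1 = 0.0000+0.0000−76.5000 = -76.5000
eq1−eq2 → [-6.0000  0.0000]·P = -27.0000
eq1−eq3 → [-12.0000  -20.0000]·P = -204.0000
2×2 solve → P = (4.5000, 7.5000)

(4.5000, 7.5000)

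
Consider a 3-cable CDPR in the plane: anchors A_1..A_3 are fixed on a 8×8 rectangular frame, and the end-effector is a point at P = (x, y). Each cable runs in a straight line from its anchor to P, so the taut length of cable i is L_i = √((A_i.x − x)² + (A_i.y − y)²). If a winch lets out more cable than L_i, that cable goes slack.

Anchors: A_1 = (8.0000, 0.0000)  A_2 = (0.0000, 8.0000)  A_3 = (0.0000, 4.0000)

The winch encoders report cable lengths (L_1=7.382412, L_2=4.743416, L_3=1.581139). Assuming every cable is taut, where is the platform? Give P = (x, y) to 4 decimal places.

each cable: (A_i−P)·(A_i−P) = L_i²; let c_i = ‖A_i‖²−L_i²
c_1 = 64.0000+0.0000−54.5000 = 9.5000
row 1: 16.0000x − 16.0000y = -32.0000  (c_2=41.5000)
row 2: 16.0000x − 8.0000y = -4.0000  (c_3=13.5000)
Cramer on rows 1–2 → x = 1.5000, y = 3.5000

(1.5000, 3.5000)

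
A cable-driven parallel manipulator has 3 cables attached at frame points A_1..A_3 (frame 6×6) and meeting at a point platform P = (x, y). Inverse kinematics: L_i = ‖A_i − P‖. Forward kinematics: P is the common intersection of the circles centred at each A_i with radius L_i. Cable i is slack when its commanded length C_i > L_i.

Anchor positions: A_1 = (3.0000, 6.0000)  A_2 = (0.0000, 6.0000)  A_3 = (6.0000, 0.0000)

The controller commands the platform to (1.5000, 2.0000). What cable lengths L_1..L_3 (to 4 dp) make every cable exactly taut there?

(4.2720, 4.2720, 4.9244)

L_1 = √((3.0000−1.5000)² + (6.0000−2.0000)²) = 4.2720
L_2 = √((0.0000−1.5000)² + (6.0000−2.0000)²) = 4.2720
L_3 = √((6.0000−1.5000)² + (0.0000−2.0000)²) = 4.9244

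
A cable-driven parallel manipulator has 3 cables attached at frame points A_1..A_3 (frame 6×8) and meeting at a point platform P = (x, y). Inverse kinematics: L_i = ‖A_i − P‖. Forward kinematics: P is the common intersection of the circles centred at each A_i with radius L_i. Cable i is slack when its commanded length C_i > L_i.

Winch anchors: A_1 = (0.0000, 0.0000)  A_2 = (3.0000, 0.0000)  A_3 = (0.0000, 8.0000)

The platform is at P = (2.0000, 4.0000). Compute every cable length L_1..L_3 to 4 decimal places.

(4.4721, 4.1231, 4.4721)

L_1: Δ = A_1−P = (-2.0000, -4.0000) → ‖Δ‖ = √20.0000 = 4.4721
L_2: Δ = A_2−P = (1.0000, -4.0000) → ‖Δ‖ = √17.0000 = 4.1231
L_3: Δ = A_3−P = (-2.0000, 4.0000) → ‖Δ‖ = √20.0000 = 4.4721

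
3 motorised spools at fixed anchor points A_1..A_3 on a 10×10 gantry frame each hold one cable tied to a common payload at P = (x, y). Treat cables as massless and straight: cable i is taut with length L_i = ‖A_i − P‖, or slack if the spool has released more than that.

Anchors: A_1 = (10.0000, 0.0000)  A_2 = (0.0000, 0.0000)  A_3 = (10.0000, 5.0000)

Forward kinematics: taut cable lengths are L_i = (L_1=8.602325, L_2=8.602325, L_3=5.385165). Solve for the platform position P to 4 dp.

(5.0000, 7.0000)

each cable: (A_i−P)·(A_i−P) = L_i²; let k_i = ‖A_i‖²−L_i²
k_1 = 100.0000+0.0000−74.0000 = 26.0000
row 1: 20.0000x + 0.0000y = 100.0000  (k_2=-74.0000)
row 2: 0.0000x − 10.0000y = -70.0000  (k_3=96.0000)
Cramer on rows 1–2 → x = 5.0000, y = 7.0000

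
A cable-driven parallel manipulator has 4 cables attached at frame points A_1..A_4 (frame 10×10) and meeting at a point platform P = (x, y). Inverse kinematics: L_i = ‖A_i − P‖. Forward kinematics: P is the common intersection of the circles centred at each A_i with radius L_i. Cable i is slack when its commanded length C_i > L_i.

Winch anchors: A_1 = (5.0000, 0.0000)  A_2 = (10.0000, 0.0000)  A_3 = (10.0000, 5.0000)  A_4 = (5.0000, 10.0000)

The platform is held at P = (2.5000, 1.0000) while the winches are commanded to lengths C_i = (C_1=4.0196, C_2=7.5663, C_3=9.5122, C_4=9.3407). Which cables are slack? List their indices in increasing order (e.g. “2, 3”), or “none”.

cable 1: L_1 = ‖A_1−P‖ = 2.6926;  C_1 = 4.0196 → slack
cable 2: L_2 = ‖A_2−P‖ = 7.5664;  C_2 = 7.5663 → taut
cable 3: L_3 = ‖A_3−P‖ = 8.5000;  C_3 = 9.5122 → slack
cable 4: L_4 = ‖A_4−P‖ = 9.3408;  C_4 = 9.3407 → taut

1, 3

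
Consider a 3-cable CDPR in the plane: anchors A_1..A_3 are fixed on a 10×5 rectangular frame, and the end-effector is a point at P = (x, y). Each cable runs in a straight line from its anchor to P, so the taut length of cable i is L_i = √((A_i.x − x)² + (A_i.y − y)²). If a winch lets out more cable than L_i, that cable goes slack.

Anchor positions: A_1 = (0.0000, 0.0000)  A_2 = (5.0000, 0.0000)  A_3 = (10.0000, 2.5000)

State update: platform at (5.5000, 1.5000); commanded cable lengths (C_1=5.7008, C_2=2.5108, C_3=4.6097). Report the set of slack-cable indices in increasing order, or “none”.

2

i=1: geometric 5.7009 vs commanded 5.7008 ⇒ taut
i=2: geometric 1.5811 vs commanded 2.5108 ⇒ slack
i=3: geometric 4.6098 vs commanded 4.6097 ⇒ taut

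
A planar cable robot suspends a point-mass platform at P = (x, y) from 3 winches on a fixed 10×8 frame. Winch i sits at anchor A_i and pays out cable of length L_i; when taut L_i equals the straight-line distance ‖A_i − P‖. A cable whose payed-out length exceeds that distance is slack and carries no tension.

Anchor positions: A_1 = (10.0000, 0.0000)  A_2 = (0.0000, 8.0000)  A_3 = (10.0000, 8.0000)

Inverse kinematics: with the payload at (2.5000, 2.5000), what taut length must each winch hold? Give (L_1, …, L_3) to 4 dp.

cable 1: Δx=7.5000, Δy=-2.5000; L_1 = √(Δx²+Δy²) = 7.9057
cable 2: Δx=-2.5000, Δy=5.5000; L_2 = √(Δx²+Δy²) = 6.0415
cable 3: Δx=7.5000, Δy=5.5000; L_3 = √(Δx²+Δy²) = 9.3005

(7.9057, 6.0415, 9.3005)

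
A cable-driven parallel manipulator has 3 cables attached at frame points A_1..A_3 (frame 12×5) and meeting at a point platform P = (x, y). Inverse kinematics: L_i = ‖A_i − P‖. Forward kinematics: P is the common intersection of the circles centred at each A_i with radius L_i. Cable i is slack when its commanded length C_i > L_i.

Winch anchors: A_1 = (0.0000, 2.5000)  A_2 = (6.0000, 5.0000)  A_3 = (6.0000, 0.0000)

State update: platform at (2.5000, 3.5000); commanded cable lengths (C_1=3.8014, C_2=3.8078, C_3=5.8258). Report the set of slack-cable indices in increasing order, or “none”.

1, 3

cable 1: L_1 = ‖A_1−P‖ = 2.6926;  C_1 = 3.8014 → slack
cable 2: L_2 = ‖A_2−P‖ = 3.8079;  C_2 = 3.8078 → taut
cable 3: L_3 = ‖A_3−P‖ = 4.9497;  C_3 = 5.8258 → slack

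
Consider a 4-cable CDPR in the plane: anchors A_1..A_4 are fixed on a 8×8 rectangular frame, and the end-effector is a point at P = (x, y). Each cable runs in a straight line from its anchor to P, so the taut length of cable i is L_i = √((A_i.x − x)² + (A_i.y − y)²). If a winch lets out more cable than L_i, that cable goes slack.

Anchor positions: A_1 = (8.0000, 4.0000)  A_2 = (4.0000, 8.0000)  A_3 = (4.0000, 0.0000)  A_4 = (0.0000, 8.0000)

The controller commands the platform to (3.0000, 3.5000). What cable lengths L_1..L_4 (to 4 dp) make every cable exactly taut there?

(5.0249, 4.6098, 3.6401, 5.4083)

cable 1: Δx=5.0000, Δy=0.5000; L_1 = √(Δx²+Δy²) = 5.0249
cable 2: Δx=1.0000, Δy=4.5000; L_2 = √(Δx²+Δy²) = 4.6098
cable 3: Δx=1.0000, Δy=-3.5000; L_3 = √(Δx²+Δy²) = 3.6401
cable 4: Δx=-3.0000, Δy=4.5000; L_4 = √(Δx²+Δy²) = 5.4083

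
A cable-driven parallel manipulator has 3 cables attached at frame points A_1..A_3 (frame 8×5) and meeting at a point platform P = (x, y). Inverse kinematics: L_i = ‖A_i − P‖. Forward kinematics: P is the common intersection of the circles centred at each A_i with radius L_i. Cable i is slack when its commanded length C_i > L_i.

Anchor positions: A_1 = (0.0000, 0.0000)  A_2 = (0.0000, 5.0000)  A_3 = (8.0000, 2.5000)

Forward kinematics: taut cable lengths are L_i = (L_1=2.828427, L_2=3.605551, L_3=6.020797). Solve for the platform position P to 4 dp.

(2.0000, 2.0000)

each cable: (A_i−P)·(A_i−P) = L_i²; let k_i = ‖A_i‖²−L_i²
k_1 = 0.0000+0.0000−8.0000 = -8.0000
row 1: 0.0000x − 10.0000y = -20.0000  (k_2=12.0000)
row 2: -16.0000x − 5.0000y = -42.0000  (k_3=34.0000)
Cramer on rows 1–2 → x = 2.0000, y = 2.0000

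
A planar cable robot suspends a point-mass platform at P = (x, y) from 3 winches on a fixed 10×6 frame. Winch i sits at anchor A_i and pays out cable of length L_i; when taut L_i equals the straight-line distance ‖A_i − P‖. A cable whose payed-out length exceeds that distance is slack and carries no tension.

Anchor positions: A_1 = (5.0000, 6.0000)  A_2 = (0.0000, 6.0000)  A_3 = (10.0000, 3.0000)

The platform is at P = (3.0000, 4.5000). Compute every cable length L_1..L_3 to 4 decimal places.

(2.5000, 3.3541, 7.1589)

cable 1: Δx=2.0000, Δy=1.5000; L_1 = √(Δx²+Δy²) = 2.5000
cable 2: Δx=-3.0000, Δy=1.5000; L_2 = √(Δx²+Δy²) = 3.3541
cable 3: Δx=7.0000, Δy=-1.5000; L_3 = √(Δx²+Δy²) = 7.1589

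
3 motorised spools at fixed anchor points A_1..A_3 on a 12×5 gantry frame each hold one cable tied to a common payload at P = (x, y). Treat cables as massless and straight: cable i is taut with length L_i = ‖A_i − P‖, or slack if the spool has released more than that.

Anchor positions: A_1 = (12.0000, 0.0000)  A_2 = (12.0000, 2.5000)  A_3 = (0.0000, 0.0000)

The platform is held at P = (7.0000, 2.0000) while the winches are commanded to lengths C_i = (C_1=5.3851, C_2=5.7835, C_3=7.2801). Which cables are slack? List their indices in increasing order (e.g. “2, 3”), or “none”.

cable 1: √((5.0000)²+(-2.0000)²)=5.3852, C_1=5.3851: taut
cable 2: √((5.0000)²+(0.5000)²)=5.0249, C_2=5.7835: slack
cable 3: √((-7.0000)²+(-2.0000)²)=7.2801, C_3=7.2801: taut

2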